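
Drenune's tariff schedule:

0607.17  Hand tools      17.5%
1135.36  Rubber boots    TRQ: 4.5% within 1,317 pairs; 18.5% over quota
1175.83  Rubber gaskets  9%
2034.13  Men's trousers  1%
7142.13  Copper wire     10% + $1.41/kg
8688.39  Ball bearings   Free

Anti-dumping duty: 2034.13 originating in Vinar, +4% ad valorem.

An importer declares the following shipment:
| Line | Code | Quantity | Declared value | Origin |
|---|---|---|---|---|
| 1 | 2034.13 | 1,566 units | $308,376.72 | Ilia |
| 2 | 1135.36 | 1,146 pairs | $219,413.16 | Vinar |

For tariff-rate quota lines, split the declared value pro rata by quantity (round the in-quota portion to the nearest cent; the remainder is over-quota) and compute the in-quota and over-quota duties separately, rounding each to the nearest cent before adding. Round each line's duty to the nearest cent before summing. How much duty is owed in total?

Line 1 (2034.13, Ilia, 1,566 units, $308,376.72):
Base rate for 2034.13 is 1%.
The additional-duty order on 2034.13 targets Vinar, not Ilia; it does not apply.
Duty = $308,376.72 × 1% = $3,083.77.
Line 2 (1135.36, Vinar, 1,146 pairs, $219,413.16):
Code 1135.36 is under a tariff-rate quota (threshold 1,317 pairs). Quantity 1,146 pairs is within the quota, so the in-quota rate 4.5% applies to the full value.
Duty = $219,413.16 × 4.5% = $9,873.59.
Total = $3,083.77 + $9,873.59 = $12,957.36.

$12,957.36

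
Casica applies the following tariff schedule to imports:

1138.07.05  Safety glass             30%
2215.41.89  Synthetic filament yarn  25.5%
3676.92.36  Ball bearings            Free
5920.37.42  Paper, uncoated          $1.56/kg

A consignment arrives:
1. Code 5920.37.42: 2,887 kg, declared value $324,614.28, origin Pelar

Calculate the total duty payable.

Line 1 (5920.37.42, Pelar, 2,887 kg, $324,614.28):
Base rate for 5920.37.42 is $1.56/kg.
Duty = 2,887 × $1.56 = $4,503.72.

$4,503.72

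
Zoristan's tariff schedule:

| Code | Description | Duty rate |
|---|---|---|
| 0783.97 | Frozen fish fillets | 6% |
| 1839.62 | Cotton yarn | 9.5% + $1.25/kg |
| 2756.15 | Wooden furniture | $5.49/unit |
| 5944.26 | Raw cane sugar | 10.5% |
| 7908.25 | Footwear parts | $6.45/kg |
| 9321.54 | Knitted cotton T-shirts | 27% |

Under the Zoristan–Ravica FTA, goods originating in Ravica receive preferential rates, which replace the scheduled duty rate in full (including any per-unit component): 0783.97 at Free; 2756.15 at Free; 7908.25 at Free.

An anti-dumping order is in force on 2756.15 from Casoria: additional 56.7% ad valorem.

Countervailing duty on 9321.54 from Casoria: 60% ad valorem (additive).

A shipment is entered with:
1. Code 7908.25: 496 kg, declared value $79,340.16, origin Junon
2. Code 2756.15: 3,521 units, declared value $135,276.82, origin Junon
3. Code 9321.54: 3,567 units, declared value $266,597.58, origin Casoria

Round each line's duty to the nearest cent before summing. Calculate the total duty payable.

Line 1 (7908.25, Junon, 496 kg, $79,340.16):
Base rate for 7908.25 is $6.45/kg.
7908.25 has an FTA preferential rate, but origin Junon is not Ravica; base rate stands.
Duty = 496 × $6.45 = $3,199.20.
Line 2 (2756.15, Junon, 3,521 units, $135,276.82):
Base rate for 2756.15 is $5.49/unit.
2756.15 has an FTA preferential rate, but origin Junon is not Ravica; base rate stands.
The additional-duty order on 2756.15 targets Casoria, not Junon; it does not apply.
Duty = 3,521 × $5.49 = $19,330.29.
Line 3 (9321.54, Casoria, 3,567 units, $266,597.58):
Base rate for 9321.54 is 27%.
Additional duty on 9321.54 from Casoria: +60%. Applied ad valorem rate: 27% + 60% = 87%.
Duty = $266,597.58 × 87% = $231,939.89.
Total = $3,199.20 + $19,330.29 + $231,939.89 = $254,469.38.

$254,469.38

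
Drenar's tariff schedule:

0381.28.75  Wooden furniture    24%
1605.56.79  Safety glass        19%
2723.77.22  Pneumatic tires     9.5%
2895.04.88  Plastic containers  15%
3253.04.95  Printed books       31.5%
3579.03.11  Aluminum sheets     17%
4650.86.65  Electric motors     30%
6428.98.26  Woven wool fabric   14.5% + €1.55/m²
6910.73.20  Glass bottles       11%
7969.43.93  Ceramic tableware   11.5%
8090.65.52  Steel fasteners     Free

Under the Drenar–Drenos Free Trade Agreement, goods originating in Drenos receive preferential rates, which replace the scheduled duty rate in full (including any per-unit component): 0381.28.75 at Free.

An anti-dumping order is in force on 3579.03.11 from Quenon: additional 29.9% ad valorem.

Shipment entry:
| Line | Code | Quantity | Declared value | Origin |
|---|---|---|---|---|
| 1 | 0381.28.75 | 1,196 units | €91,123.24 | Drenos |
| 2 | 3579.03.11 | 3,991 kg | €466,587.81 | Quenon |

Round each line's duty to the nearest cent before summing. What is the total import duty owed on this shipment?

€218,829.68

Line 1 (0381.28.75, Drenos, 1,196 units, €91,123.24):
Base rate for 0381.28.75 is 24%.
Origin Drenos qualifies under the Drenar–Drenos agreement and 0381.28.75 is covered: preferential rate Free applies instead.
Duty = €91,123.24 × 0% = €0.00.
Line 2 (3579.03.11, Quenon, 3,991 kg, €466,587.81):
Base rate for 3579.03.11 is 17%.
Additional duty on 3579.03.11 from Quenon: +29.9%. Applied ad valorem rate: 17% + 29.9% = 46.9%.
Duty = €466,587.81 × 46.9% = €218,829.68.
Total = €0.00 + €218,829.68 = €218,829.68.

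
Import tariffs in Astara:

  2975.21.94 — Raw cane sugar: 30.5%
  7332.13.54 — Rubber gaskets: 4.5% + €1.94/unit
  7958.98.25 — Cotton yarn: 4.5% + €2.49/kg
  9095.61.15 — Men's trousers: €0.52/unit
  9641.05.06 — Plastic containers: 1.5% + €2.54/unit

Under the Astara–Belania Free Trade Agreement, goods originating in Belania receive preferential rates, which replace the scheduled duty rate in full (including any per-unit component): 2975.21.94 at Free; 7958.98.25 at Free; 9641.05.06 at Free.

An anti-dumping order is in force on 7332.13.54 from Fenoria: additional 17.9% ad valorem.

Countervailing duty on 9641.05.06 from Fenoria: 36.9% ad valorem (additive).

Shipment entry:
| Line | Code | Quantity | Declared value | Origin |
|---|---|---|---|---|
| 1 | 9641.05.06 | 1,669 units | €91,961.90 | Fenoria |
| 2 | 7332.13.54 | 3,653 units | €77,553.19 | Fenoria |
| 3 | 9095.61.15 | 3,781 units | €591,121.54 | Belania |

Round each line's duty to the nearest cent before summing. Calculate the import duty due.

€65,977.48

Line 1 (9641.05.06, Fenoria, 1,669 units, €91,961.90):
Base rate for 9641.05.06 is 1.5% + €2.54/unit.
9641.05.06 has an FTA preferential rate, but origin Fenoria is not Belania; base rate stands.
Additional duty on 9641.05.06 from Fenoria: +36.9%. Applied ad valorem rate: 1.5% + 36.9% = 38.4%.
Duty = €91,961.90 × 38.4% + 1,669 × €2.54 = €39,552.63.
Line 2 (7332.13.54, Fenoria, 3,653 units, €77,553.19):
Base rate for 7332.13.54 is 4.5% + €1.94/unit.
Additional duty on 7332.13.54 from Fenoria: +17.9%. Applied ad valorem rate: 4.5% + 17.9% = 22.4%.
Duty = €77,553.19 × 22.4% + 3,653 × €1.94 = €24,458.73.
Line 3 (9095.61.15, Belania, 3,781 units, €591,121.54):
Base rate for 9095.61.15 is €0.52/unit.
Origin Belania is the FTA partner but 9095.61.15 is not on the preference list; base rate stands.
Duty = 3,781 × €0.52 = €1,966.12.
Total = €39,552.63 + €24,458.73 + €1,966.12 = €65,977.48.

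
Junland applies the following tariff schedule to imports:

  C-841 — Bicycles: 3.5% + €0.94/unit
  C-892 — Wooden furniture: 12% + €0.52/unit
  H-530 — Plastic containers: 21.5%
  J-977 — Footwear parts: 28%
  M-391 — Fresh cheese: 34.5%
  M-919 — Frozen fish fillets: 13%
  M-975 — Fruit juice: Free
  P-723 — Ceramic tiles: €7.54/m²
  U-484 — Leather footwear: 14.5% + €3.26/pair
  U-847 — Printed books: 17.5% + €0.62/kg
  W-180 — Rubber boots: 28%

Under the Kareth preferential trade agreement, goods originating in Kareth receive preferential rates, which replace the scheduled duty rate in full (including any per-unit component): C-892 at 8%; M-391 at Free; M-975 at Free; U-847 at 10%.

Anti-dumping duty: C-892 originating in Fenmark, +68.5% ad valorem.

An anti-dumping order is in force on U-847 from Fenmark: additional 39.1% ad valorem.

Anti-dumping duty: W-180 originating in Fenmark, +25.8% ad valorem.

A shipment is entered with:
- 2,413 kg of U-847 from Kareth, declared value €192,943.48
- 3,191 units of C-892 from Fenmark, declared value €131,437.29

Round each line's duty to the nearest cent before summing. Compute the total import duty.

€126,760.69

Line 1 (U-847, Kareth, 2,413 kg, €192,943.48):
Base rate for U-847 is 17.5% + €0.62/kg.
Origin Kareth qualifies under the Junland–Kareth agreement and U-847 is covered: preferential rate 10% applies instead.
The additional-duty order on U-847 targets Fenmark, not Kareth; it does not apply.
Duty = €192,943.48 × 10% = €19,294.35.
Line 2 (C-892, Fenmark, 3,191 units, €131,437.29):
Base rate for C-892 is 12% + €0.52/unit.
C-892 has an FTA preferential rate, but origin Fenmark is not Kareth; base rate stands.
Additional duty on C-892 from Fenmark: +68.5%. Applied ad valorem rate: 12% + 68.5% = 80.5%.
Duty = €131,437.29 × 80.5% + 3,191 × €0.52 = €107,466.34.
Total = €19,294.35 + €107,466.34 = €126,760.69.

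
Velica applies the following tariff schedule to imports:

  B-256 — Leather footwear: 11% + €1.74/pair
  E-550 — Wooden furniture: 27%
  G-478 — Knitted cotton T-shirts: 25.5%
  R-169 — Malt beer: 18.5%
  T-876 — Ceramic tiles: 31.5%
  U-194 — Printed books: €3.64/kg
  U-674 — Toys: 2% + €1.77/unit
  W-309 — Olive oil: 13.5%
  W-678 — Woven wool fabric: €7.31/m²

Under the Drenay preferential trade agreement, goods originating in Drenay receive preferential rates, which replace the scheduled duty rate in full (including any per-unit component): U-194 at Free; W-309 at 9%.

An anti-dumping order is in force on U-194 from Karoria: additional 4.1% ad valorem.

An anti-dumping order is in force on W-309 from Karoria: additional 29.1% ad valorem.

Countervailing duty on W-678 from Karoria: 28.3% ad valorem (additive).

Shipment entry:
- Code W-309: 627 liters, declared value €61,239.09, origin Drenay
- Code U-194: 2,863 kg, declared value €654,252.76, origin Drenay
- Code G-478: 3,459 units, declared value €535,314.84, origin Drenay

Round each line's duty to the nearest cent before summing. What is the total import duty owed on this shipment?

€142,016.80

Line 1 (W-309, Drenay, 627 liters, €61,239.09):
Base rate for W-309 is 13.5%.
Origin Drenay qualifies under the Velica–Drenay agreement and W-309 is covered: preferential rate 9% applies instead.
The additional-duty order on W-309 targets Karoria, not Drenay; it does not apply.
Duty = €61,239.09 × 9% = €5,511.52.
Line 2 (U-194, Drenay, 2,863 kg, €654,252.76):
Base rate for U-194 is €3.64/kg.
Origin Drenay qualifies under the Velica–Drenay agreement and U-194 is covered: preferential rate Free applies instead.
The additional-duty order on U-194 targets Karoria, not Drenay; it does not apply.
Duty = €654,252.76 × 0% = €0.00.
Line 3 (G-478, Drenay, 3,459 units, €535,314.84):
Base rate for G-478 is 25.5%.
Origin Drenay is the FTA partner but G-478 is not on the preference list; base rate stands.
Duty = €535,314.84 × 25.5% = €136,505.28.
Total = €5,511.52 + €0.00 + €136,505.28 = €142,016.80.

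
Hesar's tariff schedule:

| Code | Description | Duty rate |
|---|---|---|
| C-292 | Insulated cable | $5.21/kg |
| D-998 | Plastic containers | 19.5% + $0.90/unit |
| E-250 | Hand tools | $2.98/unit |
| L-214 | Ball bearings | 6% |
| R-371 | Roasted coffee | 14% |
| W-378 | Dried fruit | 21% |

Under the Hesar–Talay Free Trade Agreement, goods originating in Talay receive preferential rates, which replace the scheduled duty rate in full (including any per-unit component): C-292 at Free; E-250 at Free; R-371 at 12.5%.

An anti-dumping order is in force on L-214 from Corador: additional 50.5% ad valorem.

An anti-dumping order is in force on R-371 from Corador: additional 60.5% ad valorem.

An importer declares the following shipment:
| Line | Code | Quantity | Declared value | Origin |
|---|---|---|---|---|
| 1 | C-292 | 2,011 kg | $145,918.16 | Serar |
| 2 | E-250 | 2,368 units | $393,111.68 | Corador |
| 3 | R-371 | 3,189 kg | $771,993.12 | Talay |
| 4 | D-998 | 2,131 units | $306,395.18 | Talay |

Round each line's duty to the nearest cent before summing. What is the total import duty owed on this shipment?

$175,698.05

Line 1 (C-292, Serar, 2,011 kg, $145,918.16):
Base rate for C-292 is $5.21/kg.
C-292 has an FTA preferential rate, but origin Serar is not Talay; base rate stands.
Duty = 2,011 × $5.21 = $10,477.31.
Line 2 (E-250, Corador, 2,368 units, $393,111.68):
Base rate for E-250 is $2.98/unit.
E-250 has an FTA preferential rate, but origin Corador is not Talay; base rate stands.
Duty = 2,368 × $2.98 = $7,056.64.
Line 3 (R-371, Talay, 3,189 kg, $771,993.12):
Base rate for R-371 is 14%.
Origin Talay qualifies under the Hesar–Talay agreement and R-371 is covered: preferential rate 12.5% applies instead.
The additional-duty order on R-371 targets Corador, not Talay; it does not apply.
Duty = $771,993.12 × 12.5% = $96,499.14.
Line 4 (D-998, Talay, 2,131 units, $306,395.18):
Base rate for D-998 is 19.5% + $0.90/unit.
Origin Talay is the FTA partner but D-998 is not on the preference list; base rate stands.
Duty = $306,395.18 × 19.5% + 2,131 × $0.90 = $61,664.96.
Total = $10,477.31 + $7,056.64 + $96,499.14 + $61,664.96 = $175,698.05.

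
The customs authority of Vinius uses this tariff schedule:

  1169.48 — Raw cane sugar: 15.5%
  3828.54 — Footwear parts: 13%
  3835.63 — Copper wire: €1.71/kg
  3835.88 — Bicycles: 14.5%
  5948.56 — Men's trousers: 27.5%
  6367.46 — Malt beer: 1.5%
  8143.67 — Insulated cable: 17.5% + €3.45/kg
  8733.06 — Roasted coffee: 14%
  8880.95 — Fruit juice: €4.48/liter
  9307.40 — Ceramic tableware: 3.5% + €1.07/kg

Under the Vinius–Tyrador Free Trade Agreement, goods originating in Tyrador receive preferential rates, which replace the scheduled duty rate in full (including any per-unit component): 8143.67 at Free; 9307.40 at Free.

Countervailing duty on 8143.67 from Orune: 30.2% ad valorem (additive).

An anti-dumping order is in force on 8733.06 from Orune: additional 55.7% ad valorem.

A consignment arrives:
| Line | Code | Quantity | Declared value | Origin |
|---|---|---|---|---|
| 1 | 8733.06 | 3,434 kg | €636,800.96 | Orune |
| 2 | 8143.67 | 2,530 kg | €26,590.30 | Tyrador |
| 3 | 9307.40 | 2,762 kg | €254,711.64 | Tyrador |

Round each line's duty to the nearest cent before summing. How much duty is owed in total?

Line 1 (8733.06, Orune, 3,434 kg, €636,800.96):
Base rate for 8733.06 is 14%.
Additional duty on 8733.06 from Orune: +55.7%. Applied ad valorem rate: 14% + 55.7% = 69.7%.
Duty = €636,800.96 × 69.7% = €443,850.27.
Line 2 (8143.67, Tyrador, 2,530 kg, €26,590.30):
Base rate for 8143.67 is 17.5% + €3.45/kg.
Origin Tyrador qualifies under the Vinius–Tyrador agreement and 8143.67 is covered: preferential rate Free applies instead.
The additional-duty order on 8143.67 targets Orune, not Tyrador; it does not apply.
Duty = €26,590.30 × 0% = €0.00.
Line 3 (9307.40, Tyrador, 2,762 kg, €254,711.64):
Base rate for 9307.40 is 3.5% + €1.07/kg.
Origin Tyrador qualifies under the Vinius–Tyrador agreement and 9307.40 is covered: preferential rate Free applies instead.
Duty = €254,711.64 × 0% = €0.00.
Total = €443,850.27 + €0.00 + €0.00 = €443,850.27.

€443,850.27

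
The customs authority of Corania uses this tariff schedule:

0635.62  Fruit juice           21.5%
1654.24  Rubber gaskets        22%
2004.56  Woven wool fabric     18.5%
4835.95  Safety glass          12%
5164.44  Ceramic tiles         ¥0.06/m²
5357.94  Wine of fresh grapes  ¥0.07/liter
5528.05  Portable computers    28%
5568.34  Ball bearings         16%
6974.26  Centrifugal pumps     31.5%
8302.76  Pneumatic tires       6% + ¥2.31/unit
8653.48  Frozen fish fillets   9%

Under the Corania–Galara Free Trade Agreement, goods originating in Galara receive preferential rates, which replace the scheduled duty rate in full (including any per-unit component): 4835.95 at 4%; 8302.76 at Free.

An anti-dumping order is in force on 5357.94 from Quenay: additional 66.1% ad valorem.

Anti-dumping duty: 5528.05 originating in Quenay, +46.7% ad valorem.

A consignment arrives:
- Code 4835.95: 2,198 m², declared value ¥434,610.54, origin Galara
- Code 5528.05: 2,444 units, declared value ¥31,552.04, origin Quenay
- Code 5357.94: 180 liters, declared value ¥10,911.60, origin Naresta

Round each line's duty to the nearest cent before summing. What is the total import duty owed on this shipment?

¥40,966.39

Line 1 (4835.95, Galara, 2,198 m², ¥434,610.54):
Base rate for 4835.95 is 12%.
Origin Galara qualifies under the Corania–Galara agreement and 4835.95 is covered: preferential rate 4% applies instead.
Duty = ¥434,610.54 × 4% = ¥17,384.42.
Line 2 (5528.05, Quenay, 2,444 units, ¥31,552.04):
Base rate for 5528.05 is 28%.
Additional duty on 5528.05 from Quenay: +46.7%. Applied ad valorem rate: 28% + 46.7% = 74.7%.
Duty = ¥31,552.04 × 74.7% = ¥23,569.37.
Line 3 (5357.94, Naresta, 180 liters, ¥10,911.60):
Base rate for 5357.94 is ¥0.07/liter.
The additional-duty order on 5357.94 targets Quenay, not Naresta; it does not apply.
Duty = 180 × ¥0.07 = ¥12.60.
Total = ¥17,384.42 + ¥23,569.37 + ¥12.60 = ¥40,966.39.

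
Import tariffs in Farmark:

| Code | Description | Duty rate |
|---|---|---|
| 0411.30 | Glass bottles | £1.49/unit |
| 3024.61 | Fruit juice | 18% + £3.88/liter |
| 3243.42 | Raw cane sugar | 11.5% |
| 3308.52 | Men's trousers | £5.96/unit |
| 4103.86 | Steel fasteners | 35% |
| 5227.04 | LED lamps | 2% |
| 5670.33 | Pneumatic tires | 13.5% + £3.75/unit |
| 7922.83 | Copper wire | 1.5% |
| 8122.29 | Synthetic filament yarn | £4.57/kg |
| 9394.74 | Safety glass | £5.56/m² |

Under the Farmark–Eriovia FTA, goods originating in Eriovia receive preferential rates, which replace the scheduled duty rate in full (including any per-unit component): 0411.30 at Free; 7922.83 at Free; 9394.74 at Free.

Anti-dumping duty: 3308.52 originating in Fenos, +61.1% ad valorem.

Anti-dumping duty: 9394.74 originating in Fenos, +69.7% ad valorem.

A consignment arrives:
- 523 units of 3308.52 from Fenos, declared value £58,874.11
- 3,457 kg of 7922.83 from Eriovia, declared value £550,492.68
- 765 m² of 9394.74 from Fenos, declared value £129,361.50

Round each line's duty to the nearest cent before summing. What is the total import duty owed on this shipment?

Line 1 (3308.52, Fenos, 523 units, £58,874.11):
Base rate for 3308.52 is £5.96/unit.
Additional duty on 3308.52 from Fenos: +61.1% ad valorem. Applied ad valorem rate = 61.1%.
Duty = £58,874.11 × 61.1% + 523 × £5.96 = £39,089.16.
Line 2 (7922.83, Eriovia, 3,457 kg, £550,492.68):
Base rate for 7922.83 is 1.5%.
Origin Eriovia qualifies under the Farmark–Eriovia agreement and 7922.83 is covered: preferential rate Free applies instead.
Duty = £550,492.68 × 0% = £0.00.
Line 3 (9394.74, Fenos, 765 m², £129,361.50):
Base rate for 9394.74 is £5.56/m².
9394.74 has an FTA preferential rate, but origin Fenos is not Eriovia; base rate stands.
Additional duty on 9394.74 from Fenos: +69.7% ad valorem. Applied ad valorem rate = 69.7%.
Duty = £129,361.50 × 69.7% + 765 × £5.56 = £94,418.37.
Total = £39,089.16 + £0.00 + £94,418.37 = £133,507.53.

£133,507.53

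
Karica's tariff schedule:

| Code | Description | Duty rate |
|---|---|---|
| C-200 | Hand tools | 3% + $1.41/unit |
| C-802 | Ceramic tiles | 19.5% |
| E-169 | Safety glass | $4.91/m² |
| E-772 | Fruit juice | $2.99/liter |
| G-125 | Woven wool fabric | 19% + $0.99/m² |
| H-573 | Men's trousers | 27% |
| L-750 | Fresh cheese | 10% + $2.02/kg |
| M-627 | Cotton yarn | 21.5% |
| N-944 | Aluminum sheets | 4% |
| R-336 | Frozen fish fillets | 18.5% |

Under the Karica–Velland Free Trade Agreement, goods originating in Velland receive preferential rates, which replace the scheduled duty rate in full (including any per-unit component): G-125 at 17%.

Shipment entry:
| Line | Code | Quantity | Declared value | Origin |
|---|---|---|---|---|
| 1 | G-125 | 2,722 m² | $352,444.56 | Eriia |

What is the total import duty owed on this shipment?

$69,659.25

Line 1 (G-125, Eriia, 2,722 m², $352,444.56):
Base rate for G-125 is 19% + $0.99/m².
G-125 has an FTA preferential rate, but origin Eriia is not Velland; base rate stands.
Duty = $352,444.56 × 19% + 2,722 × $0.99 = $69,659.25.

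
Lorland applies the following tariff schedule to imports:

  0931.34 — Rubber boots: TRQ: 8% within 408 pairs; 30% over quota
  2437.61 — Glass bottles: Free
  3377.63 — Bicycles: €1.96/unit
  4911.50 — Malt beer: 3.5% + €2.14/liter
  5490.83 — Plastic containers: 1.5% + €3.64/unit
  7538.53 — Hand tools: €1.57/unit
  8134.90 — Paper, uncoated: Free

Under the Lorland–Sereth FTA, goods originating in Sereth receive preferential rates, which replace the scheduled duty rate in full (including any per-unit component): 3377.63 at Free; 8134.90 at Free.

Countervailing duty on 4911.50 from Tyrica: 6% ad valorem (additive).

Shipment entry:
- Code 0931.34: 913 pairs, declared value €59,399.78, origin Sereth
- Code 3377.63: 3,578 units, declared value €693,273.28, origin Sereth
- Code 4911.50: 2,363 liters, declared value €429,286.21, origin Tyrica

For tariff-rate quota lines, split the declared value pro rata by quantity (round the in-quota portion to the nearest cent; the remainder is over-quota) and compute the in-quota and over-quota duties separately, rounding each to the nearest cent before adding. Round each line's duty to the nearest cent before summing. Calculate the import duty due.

€57,819.16

Line 1 (0931.34, Sereth, 913 pairs, €59,399.78):
Code 0931.34 is under a tariff-rate quota (threshold 408 pairs). In-quota: 408 pairs at 8%; over-quota: 505 pairs at 30%.
Pro-rata value split: in-quota = €59,399.78 × 408/913 = €26,544.48; over-quota = €59,399.78 − €26,544.48 = €32,855.30.
In-quota duty = €26,544.48 × 8% = €2,123.56. Over-quota duty = €32,855.30 × 30% = €9,856.59.
Line duty = €2,123.56 + €9,856.59 = €11,980.15.
Line 2 (3377.63, Sereth, 3,578 units, €693,273.28):
Base rate for 3377.63 is €1.96/unit.
Origin Sereth qualifies under the Lorland–Sereth agreement and 3377.63 is covered: preferential rate Free applies instead.
Duty = €693,273.28 × 0% = €0.00.
Line 3 (4911.50, Tyrica, 2,363 liters, €429,286.21):
Base rate for 4911.50 is 3.5% + €2.14/liter.
Additional duty on 4911.50 from Tyrica: +6%. Applied ad valorem rate: 3.5% + 6% = 9.5%.
Duty = €429,286.21 × 9.5% + 2,363 × €2.14 = €45,839.01.
Total = €11,980.15 + €0.00 + €45,839.01 = €57,819.16.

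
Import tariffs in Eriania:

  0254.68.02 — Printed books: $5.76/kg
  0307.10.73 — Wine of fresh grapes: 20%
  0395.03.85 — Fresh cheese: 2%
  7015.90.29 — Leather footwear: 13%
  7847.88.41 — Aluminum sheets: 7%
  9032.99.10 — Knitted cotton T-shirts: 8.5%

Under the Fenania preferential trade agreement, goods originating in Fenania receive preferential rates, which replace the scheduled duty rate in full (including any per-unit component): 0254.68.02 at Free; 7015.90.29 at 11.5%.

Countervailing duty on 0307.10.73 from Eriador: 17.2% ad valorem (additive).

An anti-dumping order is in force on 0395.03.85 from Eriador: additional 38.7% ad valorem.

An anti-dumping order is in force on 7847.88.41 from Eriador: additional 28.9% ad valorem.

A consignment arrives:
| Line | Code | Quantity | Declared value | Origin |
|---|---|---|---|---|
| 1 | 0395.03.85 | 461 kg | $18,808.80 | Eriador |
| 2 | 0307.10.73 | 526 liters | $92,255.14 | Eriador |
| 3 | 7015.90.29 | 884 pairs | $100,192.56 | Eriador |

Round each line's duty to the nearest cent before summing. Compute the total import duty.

$54,999.12

Line 1 (0395.03.85, Eriador, 461 kg, $18,808.80):
Base rate for 0395.03.85 is 2%.
Additional duty on 0395.03.85 from Eriador: +38.7%. Applied ad valorem rate: 2% + 38.7% = 40.7%.
Duty = $18,808.80 × 40.7% = $7,655.18.
Line 2 (0307.10.73, Eriador, 526 liters, $92,255.14):
Base rate for 0307.10.73 is 20%.
Additional duty on 0307.10.73 from Eriador: +17.2%. Applied ad valorem rate: 20% + 17.2% = 37.2%.
Duty = $92,255.14 × 37.2% = $34,318.91.
Line 3 (7015.90.29, Eriador, 884 pairs, $100,192.56):
Base rate for 7015.90.29 is 13%.
7015.90.29 has an FTA preferential rate, but origin Eriador is not Fenania; base rate stands.
Duty = $100,192.56 × 13% = $13,025.03.
Total = $7,655.18 + $34,318.91 + $13,025.03 = $54,999.12.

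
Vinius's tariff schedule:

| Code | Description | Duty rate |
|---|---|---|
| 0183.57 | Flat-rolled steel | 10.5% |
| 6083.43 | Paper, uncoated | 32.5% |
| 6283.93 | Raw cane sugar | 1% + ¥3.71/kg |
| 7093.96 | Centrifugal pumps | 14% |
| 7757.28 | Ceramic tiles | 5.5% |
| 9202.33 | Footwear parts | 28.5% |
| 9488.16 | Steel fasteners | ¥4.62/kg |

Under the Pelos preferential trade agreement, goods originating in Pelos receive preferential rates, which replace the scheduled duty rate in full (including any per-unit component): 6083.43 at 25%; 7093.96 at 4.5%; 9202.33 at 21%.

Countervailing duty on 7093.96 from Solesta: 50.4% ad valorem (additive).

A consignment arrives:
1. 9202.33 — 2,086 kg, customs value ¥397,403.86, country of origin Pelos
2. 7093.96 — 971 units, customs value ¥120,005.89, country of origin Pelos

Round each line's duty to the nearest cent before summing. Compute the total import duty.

Line 1 (9202.33, Pelos, 2,086 kg, ¥397,403.86):
Base rate for 9202.33 is 28.5%.
Origin Pelos qualifies under the Vinius–Pelos agreement and 9202.33 is covered: preferential rate 21% applies instead.
Duty = ¥397,403.86 × 21% = ¥83,454.81.
Line 2 (7093.96, Pelos, 971 units, ¥120,005.89):
Base rate for 7093.96 is 14%.
Origin Pelos qualifies under the Vinius–Pelos agreement and 7093.96 is covered: preferential rate 4.5% applies instead.
The additional-duty order on 7093.96 targets Solesta, not Pelos; it does not apply.
Duty = ¥120,005.89 × 4.5% = ¥5,400.27.
Total = ¥83,454.81 + ¥5,400.27 = ¥88,855.08.

¥88,855.08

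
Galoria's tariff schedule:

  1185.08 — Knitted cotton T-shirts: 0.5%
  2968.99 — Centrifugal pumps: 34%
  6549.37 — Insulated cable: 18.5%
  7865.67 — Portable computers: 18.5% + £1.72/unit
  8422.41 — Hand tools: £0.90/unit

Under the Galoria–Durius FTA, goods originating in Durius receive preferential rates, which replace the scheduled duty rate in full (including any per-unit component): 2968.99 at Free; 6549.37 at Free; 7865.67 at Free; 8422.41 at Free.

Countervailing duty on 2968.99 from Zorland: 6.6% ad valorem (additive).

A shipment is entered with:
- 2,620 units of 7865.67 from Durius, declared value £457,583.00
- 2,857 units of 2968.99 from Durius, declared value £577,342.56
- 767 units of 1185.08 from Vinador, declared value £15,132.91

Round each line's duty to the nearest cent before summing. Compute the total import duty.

Line 1 (7865.67, Durius, 2,620 units, £457,583.00):
Base rate for 7865.67 is 18.5% + £1.72/unit.
Origin Durius qualifies under the Galoria–Durius agreement and 7865.67 is covered: preferential rate Free applies instead.
Duty = £457,583.00 × 0% = £0.00.
Line 2 (2968.99, Durius, 2,857 units, £577,342.56):
Base rate for 2968.99 is 34%.
Origin Durius qualifies under the Galoria–Durius agreement and 2968.99 is covered: preferential rate Free applies instead.
The additional-duty order on 2968.99 targets Zorland, not Durius; it does not apply.
Duty = £577,342.56 × 0% = £0.00.
Line 3 (1185.08, Vinador, 767 units, £15,132.91):
Base rate for 1185.08 is 0.5%.
Duty = £15,132.91 × 0.5% = £75.66.
Total = £0.00 + £0.00 + £75.66 = £75.66.

£75.66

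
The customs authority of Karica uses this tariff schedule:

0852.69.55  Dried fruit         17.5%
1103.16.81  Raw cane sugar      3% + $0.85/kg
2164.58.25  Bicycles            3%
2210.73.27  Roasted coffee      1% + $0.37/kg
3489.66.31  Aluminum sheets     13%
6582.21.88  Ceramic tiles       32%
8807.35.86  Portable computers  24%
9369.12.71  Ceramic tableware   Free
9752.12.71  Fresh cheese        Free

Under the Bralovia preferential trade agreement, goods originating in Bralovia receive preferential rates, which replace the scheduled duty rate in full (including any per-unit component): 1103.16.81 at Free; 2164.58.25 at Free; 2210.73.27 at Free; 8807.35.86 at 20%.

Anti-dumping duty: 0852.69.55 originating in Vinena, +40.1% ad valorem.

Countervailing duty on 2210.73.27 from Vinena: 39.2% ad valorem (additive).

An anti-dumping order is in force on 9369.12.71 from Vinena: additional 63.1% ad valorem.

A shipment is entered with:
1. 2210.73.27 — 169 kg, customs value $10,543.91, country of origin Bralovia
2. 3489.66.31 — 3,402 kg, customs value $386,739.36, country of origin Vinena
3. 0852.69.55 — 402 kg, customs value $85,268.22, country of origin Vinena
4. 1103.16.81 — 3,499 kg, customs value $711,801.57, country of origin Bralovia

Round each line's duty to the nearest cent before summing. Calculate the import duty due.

$99,390.61

Line 1 (2210.73.27, Bralovia, 169 kg, $10,543.91):
Base rate for 2210.73.27 is 1% + $0.37/kg.
Origin Bralovia qualifies under the Karica–Bralovia agreement and 2210.73.27 is covered: preferential rate Free applies instead.
The additional-duty order on 2210.73.27 targets Vinena, not Bralovia; it does not apply.
Duty = $10,543.91 × 0% = $0.00.
Line 2 (3489.66.31, Vinena, 3,402 kg, $386,739.36):
Base rate for 3489.66.31 is 13%.
Duty = $386,739.36 × 13% = $50,276.12.
Line 3 (0852.69.55, Vinena, 402 kg, $85,268.22):
Base rate for 0852.69.55 is 17.5%.
Additional duty on 0852.69.55 from Vinena: +40.1%. Applied ad valorem rate: 17.5% + 40.1% = 57.6%.
Duty = $85,268.22 × 57.6% = $49,114.49.
Line 4 (1103.16.81, Bralovia, 3,499 kg, $711,801.57):
Base rate for 1103.16.81 is 3% + $0.85/kg.
Origin Bralovia qualifies under the Karica–Bralovia agreement and 1103.16.81 is covered: preferential rate Free applies instead.
Duty = $711,801.57 × 0% = $0.00.
Total = $0.00 + $50,276.12 + $49,114.49 + $0.00 = $99,390.61.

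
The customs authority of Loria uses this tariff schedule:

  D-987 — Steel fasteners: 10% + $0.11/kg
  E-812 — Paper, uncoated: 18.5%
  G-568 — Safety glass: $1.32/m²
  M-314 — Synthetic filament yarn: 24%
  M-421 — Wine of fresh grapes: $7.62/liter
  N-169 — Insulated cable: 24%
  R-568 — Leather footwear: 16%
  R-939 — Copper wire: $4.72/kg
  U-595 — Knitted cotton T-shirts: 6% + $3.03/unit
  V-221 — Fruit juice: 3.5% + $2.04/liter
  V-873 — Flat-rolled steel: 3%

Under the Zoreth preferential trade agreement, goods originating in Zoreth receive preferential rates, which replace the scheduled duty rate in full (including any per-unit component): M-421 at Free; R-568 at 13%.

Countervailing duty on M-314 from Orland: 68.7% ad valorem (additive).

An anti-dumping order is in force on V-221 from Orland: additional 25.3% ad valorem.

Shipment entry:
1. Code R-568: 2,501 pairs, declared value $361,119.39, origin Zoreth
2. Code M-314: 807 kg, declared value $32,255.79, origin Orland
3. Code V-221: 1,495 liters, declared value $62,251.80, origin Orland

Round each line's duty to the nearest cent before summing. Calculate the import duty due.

$97,824.96

Line 1 (R-568, Zoreth, 2,501 pairs, $361,119.39):
Base rate for R-568 is 16%.
Origin Zoreth qualifies under the Loria–Zoreth agreement and R-568 is covered: preferential rate 13% applies instead.
Duty = $361,119.39 × 13% = $46,945.52.
Line 2 (M-314, Orland, 807 kg, $32,255.79):
Base rate for M-314 is 24%.
Additional duty on M-314 from Orland: +68.7%. Applied ad valorem rate: 24% + 68.7% = 92.7%.
Duty = $32,255.79 × 92.7% = $29,901.12.
Line 3 (V-221, Orland, 1,495 liters, $62,251.80):
Base rate for V-221 is 3.5% + $2.04/liter.
Additional duty on V-221 from Orland: +25.3%. Applied ad valorem rate: 3.5% + 25.3% = 28.8%.
Duty = $62,251.80 × 28.8% + 1,495 × $2.04 = $20,978.32.
Total = $46,945.52 + $29,901.12 + $20,978.32 = $97,824.96.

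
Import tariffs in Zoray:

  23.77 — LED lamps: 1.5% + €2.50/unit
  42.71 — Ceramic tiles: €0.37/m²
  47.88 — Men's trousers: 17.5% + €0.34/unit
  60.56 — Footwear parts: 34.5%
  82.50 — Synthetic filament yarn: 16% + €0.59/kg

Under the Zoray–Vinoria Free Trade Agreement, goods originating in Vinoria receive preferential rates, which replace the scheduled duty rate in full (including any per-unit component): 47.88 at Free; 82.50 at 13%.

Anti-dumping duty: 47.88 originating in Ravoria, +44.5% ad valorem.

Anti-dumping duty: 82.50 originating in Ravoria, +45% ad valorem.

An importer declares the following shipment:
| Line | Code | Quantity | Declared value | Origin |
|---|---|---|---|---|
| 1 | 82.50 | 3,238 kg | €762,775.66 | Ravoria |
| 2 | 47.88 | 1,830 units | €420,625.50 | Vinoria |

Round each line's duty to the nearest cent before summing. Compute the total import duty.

Line 1 (82.50, Ravoria, 3,238 kg, €762,775.66):
Base rate for 82.50 is 16% + €0.59/kg.
82.50 has an FTA preferential rate, but origin Ravoria is not Vinoria; base rate stands.
Additional duty on 82.50 from Ravoria: +45%. Applied ad valorem rate: 16% + 45% = 61%.
Duty = €762,775.66 × 61% + 3,238 × €0.59 = €467,203.57.
Line 2 (47.88, Vinoria, 1,830 units, €420,625.50):
Base rate for 47.88 is 17.5% + €0.34/unit.
Origin Vinoria qualifies under the Zoray–Vinoria agreement and 47.88 is covered: preferential rate Free applies instead.
The additional-duty order on 47.88 targets Ravoria, not Vinoria; it does not apply.
Duty = €420,625.50 × 0% = €0.00.
Total = €467,203.57 + €0.00 = €467,203.57.

€467,203.57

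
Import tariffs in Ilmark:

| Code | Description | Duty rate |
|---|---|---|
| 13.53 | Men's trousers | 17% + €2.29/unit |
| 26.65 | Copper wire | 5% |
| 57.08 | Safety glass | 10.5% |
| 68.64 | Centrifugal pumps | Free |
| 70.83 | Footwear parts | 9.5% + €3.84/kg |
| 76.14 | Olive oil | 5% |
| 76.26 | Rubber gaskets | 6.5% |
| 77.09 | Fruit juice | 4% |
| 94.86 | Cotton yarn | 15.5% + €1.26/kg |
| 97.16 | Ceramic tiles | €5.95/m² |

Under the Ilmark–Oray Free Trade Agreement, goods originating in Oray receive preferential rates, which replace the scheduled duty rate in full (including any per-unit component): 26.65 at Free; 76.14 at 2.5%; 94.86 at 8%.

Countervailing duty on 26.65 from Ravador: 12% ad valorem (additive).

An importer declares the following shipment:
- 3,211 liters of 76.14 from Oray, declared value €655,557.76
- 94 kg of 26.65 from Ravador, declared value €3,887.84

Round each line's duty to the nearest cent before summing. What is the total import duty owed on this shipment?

€17,049.87

Line 1 (76.14, Oray, 3,211 liters, €655,557.76):
Base rate for 76.14 is 5%.
Origin Oray qualifies under the Ilmark–Oray agreement and 76.14 is covered: preferential rate 2.5% applies instead.
Duty = €655,557.76 × 2.5% = €16,388.94.
Line 2 (26.65, Ravador, 94 kg, €3,887.84):
Base rate for 26.65 is 5%.
26.65 has an FTA preferential rate, but origin Ravador is not Oray; base rate stands.
Additional duty on 26.65 from Ravador: +12%. Applied ad valorem rate: 5% + 12% = 17%.
Duty = €3,887.84 × 17% = €660.93.
Total = €16,388.94 + €660.93 = €17,049.87.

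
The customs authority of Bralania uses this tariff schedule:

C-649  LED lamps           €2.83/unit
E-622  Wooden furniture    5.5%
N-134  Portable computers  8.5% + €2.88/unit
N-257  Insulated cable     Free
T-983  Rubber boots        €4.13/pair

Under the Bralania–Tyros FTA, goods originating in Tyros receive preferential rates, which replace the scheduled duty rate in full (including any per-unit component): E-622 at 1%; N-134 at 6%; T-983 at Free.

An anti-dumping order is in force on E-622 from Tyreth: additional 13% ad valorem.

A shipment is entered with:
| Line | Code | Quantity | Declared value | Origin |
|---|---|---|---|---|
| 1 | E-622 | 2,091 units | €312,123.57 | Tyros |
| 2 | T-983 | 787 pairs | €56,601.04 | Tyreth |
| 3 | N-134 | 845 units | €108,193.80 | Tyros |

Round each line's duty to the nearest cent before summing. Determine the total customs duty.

Line 1 (E-622, Tyros, 2,091 units, €312,123.57):
Base rate for E-622 is 5.5%.
Origin Tyros qualifies under the Bralania–Tyros agreement and E-622 is covered: preferential rate 1% applies instead.
The additional-duty order on E-622 targets Tyreth, not Tyros; it does not apply.
Duty = €312,123.57 × 1% = €3,121.24.
Line 2 (T-983, Tyreth, 787 pairs, €56,601.04):
Base rate for T-983 is €4.13/pair.
T-983 has an FTA preferential rate, but origin Tyreth is not Tyros; base rate stands.
Duty = 787 × €4.13 = €3,250.31.
Line 3 (N-134, Tyros, 845 units, €108,193.80):
Base rate for N-134 is 8.5% + €2.88/unit.
Origin Tyros qualifies under the Bralania–Tyros agreement and N-134 is covered: preferential rate 6% applies instead.
Duty = €108,193.80 × 6% = €6,491.63.
Total = €3,121.24 + €3,250.31 + €6,491.63 = €12,863.18.

€12,863.18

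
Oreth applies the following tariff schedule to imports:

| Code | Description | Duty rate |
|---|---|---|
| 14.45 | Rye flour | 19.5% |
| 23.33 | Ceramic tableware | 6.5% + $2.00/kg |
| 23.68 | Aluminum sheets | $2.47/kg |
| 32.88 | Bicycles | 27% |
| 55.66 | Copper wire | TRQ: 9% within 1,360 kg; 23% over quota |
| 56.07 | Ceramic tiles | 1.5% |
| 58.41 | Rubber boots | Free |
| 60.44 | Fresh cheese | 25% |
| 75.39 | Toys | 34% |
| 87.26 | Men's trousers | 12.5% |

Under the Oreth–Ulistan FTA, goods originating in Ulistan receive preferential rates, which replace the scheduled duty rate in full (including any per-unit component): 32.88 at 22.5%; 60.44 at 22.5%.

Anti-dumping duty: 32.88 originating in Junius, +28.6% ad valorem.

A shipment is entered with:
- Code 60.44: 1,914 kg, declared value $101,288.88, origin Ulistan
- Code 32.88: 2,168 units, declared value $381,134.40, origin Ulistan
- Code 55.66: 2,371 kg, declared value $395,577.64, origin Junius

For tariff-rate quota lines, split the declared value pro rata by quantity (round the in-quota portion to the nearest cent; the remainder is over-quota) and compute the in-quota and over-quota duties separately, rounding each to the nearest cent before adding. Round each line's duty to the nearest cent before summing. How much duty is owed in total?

$167,761.77

Line 1 (60.44, Ulistan, 1,914 kg, $101,288.88):
Base rate for 60.44 is 25%.
Origin Ulistan qualifies under the Oreth–Ulistan agreement and 60.44 is covered: preferential rate 22.5% applies instead.
Duty = $101,288.88 × 22.5% = $22,790.00.
Line 2 (32.88, Ulistan, 2,168 units, $381,134.40):
Base rate for 32.88 is 27%.
Origin Ulistan qualifies under the Oreth–Ulistan agreement and 32.88 is covered: preferential rate 22.5% applies instead.
The additional-duty order on 32.88 targets Junius, not Ulistan; it does not apply.
Duty = $381,134.40 × 22.5% = $85,755.24.
Line 3 (55.66, Junius, 2,371 kg, $395,577.64):
Code 55.66 is under a tariff-rate quota (threshold 1,360 kg). In-quota: 1,360 kg at 9%; over-quota: 1,011 kg at 23%.
Pro-rata value split: in-quota = $395,577.64 × 1,360/2,371 = $226,902.40; over-quota = $395,577.64 − $226,902.40 = $168,675.24.
In-quota duty = $226,902.40 × 9% = $20,421.22. Over-quota duty = $168,675.24 × 23% = $38,795.31.
Line duty = $20,421.22 + $38,795.31 = $59,216.53.
Total = $22,790.00 + $85,755.24 + $59,216.53 = $167,761.77.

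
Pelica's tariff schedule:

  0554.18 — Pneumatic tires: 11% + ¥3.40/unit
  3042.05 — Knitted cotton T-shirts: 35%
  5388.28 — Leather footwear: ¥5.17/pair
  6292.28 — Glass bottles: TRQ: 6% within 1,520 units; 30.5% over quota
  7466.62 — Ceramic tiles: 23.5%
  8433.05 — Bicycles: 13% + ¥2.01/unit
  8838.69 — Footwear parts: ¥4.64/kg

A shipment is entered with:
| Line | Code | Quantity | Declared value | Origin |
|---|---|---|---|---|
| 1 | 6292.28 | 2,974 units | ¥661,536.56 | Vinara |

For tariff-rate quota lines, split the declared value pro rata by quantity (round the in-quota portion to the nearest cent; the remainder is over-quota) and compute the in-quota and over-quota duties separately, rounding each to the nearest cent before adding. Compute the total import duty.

Line 1 (6292.28, Vinara, 2,974 units, ¥661,536.56):
Code 6292.28 is under a tariff-rate quota (threshold 1,520 units). In-quota: 1,520 units at 6%; over-quota: 1,454 units at 30.5%.
Pro-rata value split: in-quota = ¥661,536.56 × 1,520/2,974 = ¥338,108.80; over-quota = ¥661,536.56 − ¥338,108.80 = ¥323,427.76.
In-quota duty = ¥338,108.80 × 6% = ¥20,286.53. Over-quota duty = ¥323,427.76 × 30.5% = ¥98,645.47.
Line duty = ¥20,286.53 + ¥98,645.47 = ¥118,932.00.

¥118,932.00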